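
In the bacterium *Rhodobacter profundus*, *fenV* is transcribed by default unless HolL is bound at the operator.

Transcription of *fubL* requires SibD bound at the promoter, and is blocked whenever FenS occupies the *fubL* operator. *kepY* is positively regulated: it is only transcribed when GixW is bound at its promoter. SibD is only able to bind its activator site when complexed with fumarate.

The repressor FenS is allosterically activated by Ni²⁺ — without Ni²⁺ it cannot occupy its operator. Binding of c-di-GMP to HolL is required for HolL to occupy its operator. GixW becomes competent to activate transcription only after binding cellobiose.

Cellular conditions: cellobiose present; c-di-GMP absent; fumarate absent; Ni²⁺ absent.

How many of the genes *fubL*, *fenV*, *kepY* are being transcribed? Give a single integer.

Ni²⁺ is absent, so FenS is inactive.
Fumarate is absent, so SibD is inactive.
Required activator SibD is absent, so *fubL* is not transcribed.
→ *fubL* is OFF.
c-di-GMP is absent, so HolL is inactive.
With no repressor bound, *fenV* is transcribed.
→ *fenV* is ON.
Cellobiose is present, so GixW is active.
No repressor is bound and GixW is active, so *kepY* is transcribed.
→ *kepY* is ON.
2 of the 3 genes are transcribed.

2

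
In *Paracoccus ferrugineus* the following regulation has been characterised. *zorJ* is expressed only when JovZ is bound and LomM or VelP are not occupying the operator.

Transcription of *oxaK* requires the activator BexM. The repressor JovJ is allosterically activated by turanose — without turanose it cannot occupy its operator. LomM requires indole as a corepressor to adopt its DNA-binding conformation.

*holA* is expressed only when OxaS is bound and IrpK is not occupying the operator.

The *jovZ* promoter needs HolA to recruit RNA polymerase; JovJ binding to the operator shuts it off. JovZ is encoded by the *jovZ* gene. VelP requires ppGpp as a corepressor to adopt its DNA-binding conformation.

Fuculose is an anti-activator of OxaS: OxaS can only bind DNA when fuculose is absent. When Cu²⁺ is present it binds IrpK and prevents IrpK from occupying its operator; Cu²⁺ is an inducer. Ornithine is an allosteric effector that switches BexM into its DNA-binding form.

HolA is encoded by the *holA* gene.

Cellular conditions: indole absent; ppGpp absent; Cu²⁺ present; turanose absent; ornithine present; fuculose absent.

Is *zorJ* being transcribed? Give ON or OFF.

ON

Cu²⁺ is present, so IrpK is inactive.
Fuculose is absent, so OxaS is active.
No repressor is bound and OxaS is active, so *holA* is transcribed.
So HolA is produced and active.
Turanose is absent, so JovJ is inactive.
No repressor is bound and HolA is active, so *jovZ* is transcribed.
So JovZ is produced and active.
Indole is absent, so LomM is inactive.
ppGpp is absent, so VelP is inactive.
No repressor is bound and JovZ is active, so *zorJ* is transcribed.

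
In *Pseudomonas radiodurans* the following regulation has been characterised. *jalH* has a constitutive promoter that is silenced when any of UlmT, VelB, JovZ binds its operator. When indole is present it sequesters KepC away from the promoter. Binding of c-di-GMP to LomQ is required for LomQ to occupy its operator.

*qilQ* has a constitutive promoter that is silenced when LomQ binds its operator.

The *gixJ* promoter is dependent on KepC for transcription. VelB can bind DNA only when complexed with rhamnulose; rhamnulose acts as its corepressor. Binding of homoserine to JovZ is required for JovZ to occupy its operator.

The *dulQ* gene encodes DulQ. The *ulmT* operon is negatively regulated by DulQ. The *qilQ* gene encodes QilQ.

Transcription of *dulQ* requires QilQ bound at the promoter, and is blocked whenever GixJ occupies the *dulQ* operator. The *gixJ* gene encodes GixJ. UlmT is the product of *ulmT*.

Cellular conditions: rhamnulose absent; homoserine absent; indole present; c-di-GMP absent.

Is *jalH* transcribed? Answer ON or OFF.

c-di-GMP is absent, so LomQ is inactive.
With no repressor bound, *qilQ* is transcribed.
So QilQ is produced and active.
Indole is present, so KepC is inactive.
Required activator KepC is absent, so *gixJ* is not transcribed.
So GixJ is not produced.
No repressor is bound and QilQ is active, so *dulQ* is transcribed.
So DulQ is produced and active.
With repressor DulQ bound, *ulmT* is not transcribed.
So UlmT is not produced.
Rhamnulose is absent, so VelB is inactive.
Homoserine is absent, so JovZ is inactive.
With no repressor bound, *jalH* is transcribed.

ON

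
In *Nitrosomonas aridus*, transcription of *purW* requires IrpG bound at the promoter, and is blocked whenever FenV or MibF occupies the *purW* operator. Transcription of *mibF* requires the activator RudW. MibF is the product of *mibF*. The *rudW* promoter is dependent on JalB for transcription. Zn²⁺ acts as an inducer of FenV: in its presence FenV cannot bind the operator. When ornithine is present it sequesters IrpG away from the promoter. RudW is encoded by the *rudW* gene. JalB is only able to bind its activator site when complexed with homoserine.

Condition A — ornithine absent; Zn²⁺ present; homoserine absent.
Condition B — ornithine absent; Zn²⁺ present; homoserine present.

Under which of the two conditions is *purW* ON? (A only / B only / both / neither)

A only

Condition A:
Ornithine is absent, so IrpG is active.
Zn²⁺ is present, so FenV is inactive.
Homoserine is absent, so JalB is inactive.
Required activator JalB is absent, so *rudW* is not transcribed.
So RudW is not produced.
Required activator RudW is absent, so *mibF* is not transcribed.
So MibF is not produced.
No repressor is bound and IrpG is active, so *purW* is transcribed.
→ *purW* is ON in A.
Condition B:
Ornithine is absent, so IrpG is active.
Zn²⁺ is present, so FenV is inactive.
Homoserine is present, so JalB is active.
No repressor is bound and JalB is active, so *rudW* is transcribed.
So RudW is produced and active.
No repressor is bound and RudW is active, so *mibF* is transcribed.
So MibF is produced and active.
With repressor MibF bound, *purW* is not transcribed.
→ *purW* is OFF in B.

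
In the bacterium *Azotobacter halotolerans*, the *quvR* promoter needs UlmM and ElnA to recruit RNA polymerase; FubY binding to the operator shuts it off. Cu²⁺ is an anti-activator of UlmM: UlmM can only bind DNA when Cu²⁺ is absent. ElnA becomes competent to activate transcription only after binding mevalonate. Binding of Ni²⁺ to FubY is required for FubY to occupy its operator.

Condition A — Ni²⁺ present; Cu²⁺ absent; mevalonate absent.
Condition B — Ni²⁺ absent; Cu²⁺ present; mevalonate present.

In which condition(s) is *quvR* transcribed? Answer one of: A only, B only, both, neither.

neither

Condition A:
Ni²⁺ is present, so FubY is active.
Cu²⁺ is absent, so UlmM is active.
Mevalonate is absent, so ElnA is inactive.
With repressor FubY bound, *quvR* is not transcribed.
→ *quvR* is OFF in A.
Condition B:
Ni²⁺ is absent, so FubY is inactive.
Cu²⁺ is present, so UlmM is inactive.
Mevalonate is present, so ElnA is active.
Required activator UlmM is absent, so *quvR* is not transcribed.
→ *quvR* is OFF in B.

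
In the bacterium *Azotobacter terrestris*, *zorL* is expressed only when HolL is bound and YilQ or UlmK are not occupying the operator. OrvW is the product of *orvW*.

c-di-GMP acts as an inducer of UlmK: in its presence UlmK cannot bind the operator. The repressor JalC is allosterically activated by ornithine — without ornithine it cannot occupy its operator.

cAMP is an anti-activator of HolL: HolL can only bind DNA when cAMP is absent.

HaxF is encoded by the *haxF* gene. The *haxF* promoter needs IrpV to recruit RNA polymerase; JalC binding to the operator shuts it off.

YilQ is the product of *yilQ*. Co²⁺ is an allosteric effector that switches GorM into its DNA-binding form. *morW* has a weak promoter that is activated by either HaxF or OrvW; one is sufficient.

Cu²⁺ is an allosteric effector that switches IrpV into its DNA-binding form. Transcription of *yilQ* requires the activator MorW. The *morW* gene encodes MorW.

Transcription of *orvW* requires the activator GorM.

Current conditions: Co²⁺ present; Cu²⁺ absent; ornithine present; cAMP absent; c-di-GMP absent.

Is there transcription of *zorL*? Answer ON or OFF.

cAMP is absent, so HolL is active.
Ornithine is present, so JalC is active.
Cu²⁺ is absent, so IrpV is inactive.
With repressor JalC bound, *haxF* is not transcribed.
So HaxF is not produced.
Co²⁺ is present, so GorM is active.
No repressor is bound and GorM is active, so *orvW* is transcribed.
So OrvW is produced and active.
Activator OrvW is present, so *morW* is transcribed.
So MorW is produced and active.
No repressor is bound and MorW is active, so *yilQ* is transcribed.
So YilQ is produced and active.
c-di-GMP is absent, so UlmK is active.
With repressor YilQ bound, *zorL* is not transcribed.

OFF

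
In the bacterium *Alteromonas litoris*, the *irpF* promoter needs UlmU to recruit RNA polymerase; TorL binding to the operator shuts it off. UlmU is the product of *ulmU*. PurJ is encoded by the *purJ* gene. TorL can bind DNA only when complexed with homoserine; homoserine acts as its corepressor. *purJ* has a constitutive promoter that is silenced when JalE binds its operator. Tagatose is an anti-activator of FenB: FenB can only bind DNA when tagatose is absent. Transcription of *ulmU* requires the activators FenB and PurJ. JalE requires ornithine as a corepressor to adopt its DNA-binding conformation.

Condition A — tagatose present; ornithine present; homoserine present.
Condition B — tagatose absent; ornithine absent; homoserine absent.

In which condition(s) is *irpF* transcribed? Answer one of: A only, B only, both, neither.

Condition A:
Tagatose is present, so FenB is inactive.
Ornithine is present, so JalE is active.
With repressor JalE bound, *purJ* is not transcribed.
So PurJ is not produced.
Required activator FenB is absent, so *ulmU* is not transcribed.
So UlmU is not produced.
Homoserine is present, so TorL is active.
With repressor TorL bound, *irpF* is not transcribed.
→ *irpF* is OFF in A.
Condition B:
Tagatose is absent, so FenB is active.
Ornithine is absent, so JalE is inactive.
With no repressor bound, *purJ* is transcribed.
So PurJ is produced and active.
No repressor is bound and FenB and PurJ are active, so *ulmU* is transcribed.
So UlmU is produced and active.
Homoserine is absent, so TorL is inactive.
No repressor is bound and UlmU is active, so *irpF* is transcribed.
→ *irpF* is ON in B.

B only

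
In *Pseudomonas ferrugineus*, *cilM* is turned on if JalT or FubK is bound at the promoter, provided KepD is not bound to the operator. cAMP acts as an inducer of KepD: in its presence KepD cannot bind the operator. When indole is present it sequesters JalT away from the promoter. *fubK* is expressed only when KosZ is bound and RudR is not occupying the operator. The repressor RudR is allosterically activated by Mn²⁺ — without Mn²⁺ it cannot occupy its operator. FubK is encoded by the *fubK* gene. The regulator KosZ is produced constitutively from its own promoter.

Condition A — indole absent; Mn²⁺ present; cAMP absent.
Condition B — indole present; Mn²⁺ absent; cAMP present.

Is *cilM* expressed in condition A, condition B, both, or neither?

Condition A:
Indole is absent, so JalT is active.
KosZ is produced constitutively and is active.
Mn²⁺ is present, so RudR is active.
With repressor RudR bound, *fubK* is not transcribed.
So FubK is not produced.
cAMP is absent, so KepD is active.
With repressor KepD bound, *cilM* is not transcribed.
→ *cilM* is OFF in A.
Condition B:
Indole is present, so JalT is inactive.
KosZ is produced constitutively and is active.
Mn²⁺ is absent, so RudR is inactive.
No repressor is bound and KosZ is active, so *fubK* is transcribed.
So FubK is produced and active.
cAMP is present, so KepD is inactive.
Activator FubK is present, so *cilM* is transcribed.
→ *cilM* is ON in B.

B only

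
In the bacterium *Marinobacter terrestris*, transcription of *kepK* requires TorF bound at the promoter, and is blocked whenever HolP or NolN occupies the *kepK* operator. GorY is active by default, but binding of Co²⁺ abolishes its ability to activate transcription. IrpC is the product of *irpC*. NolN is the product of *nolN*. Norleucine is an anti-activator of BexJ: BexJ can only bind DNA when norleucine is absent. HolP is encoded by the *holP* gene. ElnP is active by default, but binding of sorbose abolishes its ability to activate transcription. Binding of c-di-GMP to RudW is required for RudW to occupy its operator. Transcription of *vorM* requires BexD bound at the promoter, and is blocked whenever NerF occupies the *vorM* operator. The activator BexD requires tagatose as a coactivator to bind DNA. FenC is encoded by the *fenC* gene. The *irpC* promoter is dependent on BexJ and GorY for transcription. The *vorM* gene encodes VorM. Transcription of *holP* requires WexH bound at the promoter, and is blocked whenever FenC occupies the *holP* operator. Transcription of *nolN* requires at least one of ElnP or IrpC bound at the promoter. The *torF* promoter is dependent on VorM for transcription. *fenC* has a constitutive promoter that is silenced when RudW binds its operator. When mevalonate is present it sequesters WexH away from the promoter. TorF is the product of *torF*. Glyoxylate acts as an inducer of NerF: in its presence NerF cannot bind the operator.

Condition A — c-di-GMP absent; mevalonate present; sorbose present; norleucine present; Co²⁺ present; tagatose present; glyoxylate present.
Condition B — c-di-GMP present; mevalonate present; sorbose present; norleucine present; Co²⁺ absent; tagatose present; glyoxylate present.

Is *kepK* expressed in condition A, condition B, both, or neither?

Condition A:
c-di-GMP is absent, so RudW is inactive.
With no repressor bound, *fenC* is transcribed.
So FenC is produced and active.
Mevalonate is present, so WexH is inactive.
With repressor FenC bound, *holP* is not transcribed.
So HolP is not produced.
Sorbose is present, so ElnP is inactive.
Norleucine is present, so BexJ is inactive.
Co²⁺ is present, so GorY is inactive.
Required activator BexJ is absent, so *irpC* is not transcribed.
So IrpC is not produced.
No activator is available at the *nolN* promoter, so *nolN* is not transcribed.
So NolN is not produced.
Tagatose is present, so BexD is active.
Glyoxylate is present, so NerF is inactive.
No repressor is bound and BexD is active, so *vorM* is transcribed.
So VorM is produced and active.
No repressor is bound and VorM is active, so *torF* is transcribed.
So TorF is produced and active.
No repressor is bound and TorF is active, so *kepK* is transcribed.
→ *kepK* is ON in A.
Condition B:
c-di-GMP is present, so RudW is active.
With repressor RudW bound, *fenC* is not transcribed.
So FenC is not produced.
Mevalonate is present, so WexH is inactive.
Required activator WexH is absent, so *holP* is not transcribed.
So HolP is not produced.
Sorbose is present, so ElnP is inactive.
Norleucine is present, so BexJ is inactive.
Co²⁺ is absent, so GorY is active.
Required activator BexJ is absent, so *irpC* is not transcribed.
So IrpC is not produced.
No activator is available at the *nolN* promoter, so *nolN* is not transcribed.
So NolN is not produced.
Tagatose is present, so BexD is active.
Glyoxylate is present, so NerF is inactive.
No repressor is bound and BexD is active, so *vorM* is transcribed.
So VorM is produced and active.
No repressor is bound and VorM is active, so *torF* is transcribed.
So TorF is produced and active.
No repressor is bound and TorF is active, so *kepK* is transcribed.
→ *kepK* is ON in B.

both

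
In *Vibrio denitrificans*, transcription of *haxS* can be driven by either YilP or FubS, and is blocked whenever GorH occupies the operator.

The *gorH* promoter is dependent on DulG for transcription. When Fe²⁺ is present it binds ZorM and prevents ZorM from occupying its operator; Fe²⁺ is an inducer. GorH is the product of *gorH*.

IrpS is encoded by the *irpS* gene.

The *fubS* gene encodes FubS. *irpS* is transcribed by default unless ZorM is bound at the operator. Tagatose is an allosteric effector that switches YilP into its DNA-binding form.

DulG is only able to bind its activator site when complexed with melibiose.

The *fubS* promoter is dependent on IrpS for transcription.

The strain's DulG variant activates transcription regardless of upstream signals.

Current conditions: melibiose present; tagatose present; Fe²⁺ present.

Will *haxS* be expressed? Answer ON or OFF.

Tagatose is present, so YilP is active.
DulG is constitutively active in this strain.
No repressor is bound and DulG is active, so *gorH* is transcribed.
So GorH is produced and active.
Fe²⁺ is present, so ZorM is inactive.
With no repressor bound, *irpS* is transcribed.
So IrpS is produced and active.
No repressor is bound and IrpS is active, so *fubS* is transcribed.
So FubS is produced and active.
With repressor GorH bound, *haxS* is not transcribed.

OFF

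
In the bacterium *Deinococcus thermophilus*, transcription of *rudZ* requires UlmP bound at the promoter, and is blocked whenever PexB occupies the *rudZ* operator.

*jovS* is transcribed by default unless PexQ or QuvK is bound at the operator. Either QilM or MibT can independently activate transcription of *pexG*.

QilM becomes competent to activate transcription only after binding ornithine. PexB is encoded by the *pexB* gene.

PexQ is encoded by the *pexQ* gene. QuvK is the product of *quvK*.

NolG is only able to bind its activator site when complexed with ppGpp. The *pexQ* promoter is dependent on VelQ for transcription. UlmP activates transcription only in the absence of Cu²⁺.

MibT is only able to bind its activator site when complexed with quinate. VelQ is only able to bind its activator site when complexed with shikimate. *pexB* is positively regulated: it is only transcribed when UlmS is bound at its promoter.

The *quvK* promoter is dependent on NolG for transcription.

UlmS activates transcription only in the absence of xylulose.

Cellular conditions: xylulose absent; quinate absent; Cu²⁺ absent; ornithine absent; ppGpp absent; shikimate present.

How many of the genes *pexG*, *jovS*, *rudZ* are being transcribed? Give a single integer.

0

Ornithine is absent, so QilM is inactive.
Quinate is absent, so MibT is inactive.
No activator is available at the *pexG* promoter, so *pexG* is not transcribed.
→ *pexG* is OFF.
Shikimate is present, so VelQ is active.
No repressor is bound and VelQ is active, so *pexQ* is transcribed.
So PexQ is produced and active.
ppGpp is absent, so NolG is inactive.
Required activator NolG is absent, so *quvK* is not transcribed.
So QuvK is not produced.
With repressor PexQ bound, *jovS* is not transcribed.
→ *jovS* is OFF.
Cu²⁺ is absent, so UlmP is active.
Xylulose is absent, so UlmS is active.
No repressor is bound and UlmS is active, so *pexB* is transcribed.
So PexB is produced and active.
With repressor PexB bound, *rudZ* is not transcribed.
→ *rudZ* is OFF.
0 of the 3 genes are transcribed.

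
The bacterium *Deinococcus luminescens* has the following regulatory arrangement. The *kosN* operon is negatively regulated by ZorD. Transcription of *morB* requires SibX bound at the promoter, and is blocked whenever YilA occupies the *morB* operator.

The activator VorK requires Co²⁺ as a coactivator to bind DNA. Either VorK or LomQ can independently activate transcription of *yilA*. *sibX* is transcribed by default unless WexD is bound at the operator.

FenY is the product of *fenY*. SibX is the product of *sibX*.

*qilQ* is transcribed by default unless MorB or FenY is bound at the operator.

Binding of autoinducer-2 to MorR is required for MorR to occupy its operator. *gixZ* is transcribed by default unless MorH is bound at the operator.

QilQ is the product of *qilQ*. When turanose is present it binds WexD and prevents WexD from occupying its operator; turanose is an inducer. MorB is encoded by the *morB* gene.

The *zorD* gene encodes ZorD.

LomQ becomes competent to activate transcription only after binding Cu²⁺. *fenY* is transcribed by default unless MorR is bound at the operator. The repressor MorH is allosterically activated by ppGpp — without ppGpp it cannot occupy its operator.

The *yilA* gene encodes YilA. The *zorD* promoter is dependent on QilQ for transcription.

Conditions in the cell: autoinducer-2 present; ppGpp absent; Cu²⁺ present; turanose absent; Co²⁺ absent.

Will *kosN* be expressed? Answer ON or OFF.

OFF

Co²⁺ is absent, so VorK is inactive.
Cu²⁺ is present, so LomQ is active.
Activator LomQ is present, so *yilA* is transcribed.
So YilA is produced and active.
Turanose is absent, so WexD is active.
With repressor WexD bound, *sibX* is not transcribed.
So SibX is not produced.
With repressor YilA bound, *morB* is not transcribed.
So MorB is not produced.
Autoinducer-2 is present, so MorR is active.
With repressor MorR bound, *fenY* is not transcribed.
So FenY is not produced.
With no repressor bound, *qilQ* is transcribed.
So QilQ is produced and active.
No repressor is bound and QilQ is active, so *zorD* is transcribed.
So ZorD is produced and active.
With repressor ZorD bound, *kosN* is not transcribed.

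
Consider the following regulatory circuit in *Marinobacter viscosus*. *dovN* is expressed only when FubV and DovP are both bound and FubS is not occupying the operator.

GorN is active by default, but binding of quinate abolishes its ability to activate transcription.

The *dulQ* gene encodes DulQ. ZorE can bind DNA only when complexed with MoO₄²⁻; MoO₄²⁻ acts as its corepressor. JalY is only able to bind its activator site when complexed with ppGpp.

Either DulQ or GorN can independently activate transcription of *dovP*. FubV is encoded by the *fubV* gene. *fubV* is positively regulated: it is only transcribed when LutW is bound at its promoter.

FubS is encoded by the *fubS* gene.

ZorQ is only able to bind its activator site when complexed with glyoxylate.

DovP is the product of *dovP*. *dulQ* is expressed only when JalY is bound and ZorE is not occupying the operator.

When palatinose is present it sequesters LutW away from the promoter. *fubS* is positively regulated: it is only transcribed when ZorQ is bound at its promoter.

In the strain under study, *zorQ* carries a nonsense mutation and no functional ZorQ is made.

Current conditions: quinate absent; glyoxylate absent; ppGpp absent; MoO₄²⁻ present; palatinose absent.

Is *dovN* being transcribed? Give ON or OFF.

Palatinose is absent, so LutW is active.
No repressor is bound and LutW is active, so *fubV* is transcribed.
So FubV is produced and active.
MoO₄²⁻ is present, so ZorE is active.
ppGpp is absent, so JalY is inactive.
With repressor ZorE bound, *dulQ* is not transcribed.
So DulQ is not produced.
Quinate is absent, so GorN is active.
Activator GorN is present, so *dovP* is transcribed.
So DovP is produced and active.
ZorQ is non-functional in this strain, so it has no effect.
Required activator ZorQ is absent, so *fubS* is not transcribed.
So FubS is not produced.
No repressor is bound and FubV and DovP are active, so *dovN* is transcribed.

ON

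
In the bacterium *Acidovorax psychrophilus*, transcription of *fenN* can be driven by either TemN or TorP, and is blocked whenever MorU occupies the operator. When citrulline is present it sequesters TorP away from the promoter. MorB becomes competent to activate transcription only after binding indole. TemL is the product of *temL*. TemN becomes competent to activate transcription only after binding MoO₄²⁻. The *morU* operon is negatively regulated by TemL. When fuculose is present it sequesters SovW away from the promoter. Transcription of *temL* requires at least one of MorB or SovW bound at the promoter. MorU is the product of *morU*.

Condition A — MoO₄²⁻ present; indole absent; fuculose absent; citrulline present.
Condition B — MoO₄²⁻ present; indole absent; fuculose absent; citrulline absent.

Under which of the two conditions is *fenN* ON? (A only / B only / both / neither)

both

Condition A:
MoO₄²⁻ is present, so TemN is active.
Indole is absent, so MorB is inactive.
Fuculose is absent, so SovW is active.
Activator SovW is present, so *temL* is transcribed.
So TemL is produced and active.
With repressor TemL bound, *morU* is not transcribed.
So MorU is not produced.
Citrulline is present, so TorP is inactive.
Activator TemN is present, so *fenN* is transcribed.
→ *fenN* is ON in A.
Condition B:
MoO₄²⁻ is present, so TemN is active.
Indole is absent, so MorB is inactive.
Fuculose is absent, so SovW is active.
Activator SovW is present, so *temL* is transcribed.
So TemL is produced and active.
With repressor TemL bound, *morU* is not transcribed.
So MorU is not produced.
Citrulline is absent, so TorP is active.
Activator TemN is present, so *fenN* is transcribed.
→ *fenN* is ON in B.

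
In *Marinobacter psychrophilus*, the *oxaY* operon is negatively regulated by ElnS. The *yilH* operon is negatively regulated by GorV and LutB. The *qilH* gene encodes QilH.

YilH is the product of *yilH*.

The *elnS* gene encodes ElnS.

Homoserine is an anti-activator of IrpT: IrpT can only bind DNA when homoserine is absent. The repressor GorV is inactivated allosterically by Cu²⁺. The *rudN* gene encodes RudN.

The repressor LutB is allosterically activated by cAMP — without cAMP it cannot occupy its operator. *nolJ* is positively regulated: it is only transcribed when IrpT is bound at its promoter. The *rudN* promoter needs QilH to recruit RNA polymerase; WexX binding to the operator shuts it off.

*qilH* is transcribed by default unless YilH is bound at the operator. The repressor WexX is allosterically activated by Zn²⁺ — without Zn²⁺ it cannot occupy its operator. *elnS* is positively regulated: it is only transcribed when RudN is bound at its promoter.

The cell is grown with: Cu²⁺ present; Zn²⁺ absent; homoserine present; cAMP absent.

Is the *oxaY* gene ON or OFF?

Cu²⁺ is present, so GorV is inactive.
cAMP is absent, so LutB is inactive.
With no repressor bound, *yilH* is transcribed.
So YilH is produced and active.
With repressor YilH bound, *qilH* is not transcribed.
So QilH is not produced.
Zn²⁺ is absent, so WexX is inactive.
Required activator QilH is absent, so *rudN* is not transcribed.
So RudN is not produced.
Required activator RudN is absent, so *elnS* is not transcribed.
So ElnS is not produced.
With no repressor bound, *oxaY* is transcribed.

ON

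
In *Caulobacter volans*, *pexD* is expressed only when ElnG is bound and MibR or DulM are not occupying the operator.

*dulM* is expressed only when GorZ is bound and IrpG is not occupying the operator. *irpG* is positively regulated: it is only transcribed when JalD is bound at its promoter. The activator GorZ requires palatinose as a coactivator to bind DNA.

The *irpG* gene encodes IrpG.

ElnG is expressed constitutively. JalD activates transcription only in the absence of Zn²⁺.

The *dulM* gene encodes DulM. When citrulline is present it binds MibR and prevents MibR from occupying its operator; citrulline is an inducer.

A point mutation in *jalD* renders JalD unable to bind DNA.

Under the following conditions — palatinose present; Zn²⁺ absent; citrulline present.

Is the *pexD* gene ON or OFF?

ElnG is produced constitutively and is active.
Citrulline is present, so MibR is inactive.
JalD is non-functional in this strain, so it has no effect.
Required activator JalD is absent, so *irpG* is not transcribed.
So IrpG is not produced.
Palatinose is present, so GorZ is active.
No repressor is bound and GorZ is active, so *dulM* is transcribed.
So DulM is produced and active.
With repressor DulM bound, *pexD* is not transcribed.

OFF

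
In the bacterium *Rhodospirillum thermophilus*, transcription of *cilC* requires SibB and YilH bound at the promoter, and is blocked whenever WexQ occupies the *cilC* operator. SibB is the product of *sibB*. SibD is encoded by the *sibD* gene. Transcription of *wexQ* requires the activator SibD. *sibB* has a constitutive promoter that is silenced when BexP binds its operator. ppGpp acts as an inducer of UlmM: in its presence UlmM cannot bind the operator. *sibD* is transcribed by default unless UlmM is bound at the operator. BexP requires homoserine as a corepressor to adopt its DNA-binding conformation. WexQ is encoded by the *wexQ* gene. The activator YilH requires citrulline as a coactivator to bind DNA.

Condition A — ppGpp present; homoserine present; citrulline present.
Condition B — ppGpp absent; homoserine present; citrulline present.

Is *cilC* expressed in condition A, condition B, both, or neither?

Condition A:
ppGpp is present, so UlmM is inactive.
With no repressor bound, *sibD* is transcribed.
So SibD is produced and active.
No repressor is bound and SibD is active, so *wexQ* is transcribed.
So WexQ is produced and active.
Homoserine is present, so BexP is active.
With repressor BexP bound, *sibB* is not transcribed.
So SibB is not produced.
Citrulline is present, so YilH is active.
With repressor WexQ bound, *cilC* is not transcribed.
→ *cilC* is OFF in A.
Condition B:
ppGpp is absent, so UlmM is active.
With repressor UlmM bound, *sibD* is not transcribed.
So SibD is not produced.
Required activator SibD is absent, so *wexQ* is not transcribed.
So WexQ is not produced.
Homoserine is present, so BexP is active.
With repressor BexP bound, *sibB* is not transcribed.
So SibB is not produced.
Citrulline is present, so YilH is active.
Required activator SibB is absent, so *cilC* is not transcribed.
→ *cilC* is OFF in B.

neither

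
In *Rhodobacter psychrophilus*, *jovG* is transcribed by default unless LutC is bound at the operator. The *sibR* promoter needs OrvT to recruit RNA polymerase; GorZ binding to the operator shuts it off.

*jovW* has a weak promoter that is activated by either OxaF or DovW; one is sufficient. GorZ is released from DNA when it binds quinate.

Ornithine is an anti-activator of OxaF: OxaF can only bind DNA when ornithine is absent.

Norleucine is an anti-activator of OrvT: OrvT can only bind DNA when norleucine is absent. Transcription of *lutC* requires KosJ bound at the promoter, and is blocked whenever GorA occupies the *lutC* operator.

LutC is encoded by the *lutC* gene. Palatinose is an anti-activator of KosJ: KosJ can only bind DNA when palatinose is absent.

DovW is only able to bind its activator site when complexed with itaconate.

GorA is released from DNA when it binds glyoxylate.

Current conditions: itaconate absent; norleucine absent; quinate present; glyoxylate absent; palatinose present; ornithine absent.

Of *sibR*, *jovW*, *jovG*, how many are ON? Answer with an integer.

3

Norleucine is absent, so OrvT is active.
Quinate is present, so GorZ is inactive.
No repressor is bound and OrvT is active, so *sibR* is transcribed.
→ *sibR* is ON.
Ornithine is absent, so OxaF is active.
Itaconate is absent, so DovW is inactive.
Activator OxaF is present, so *jovW* is transcribed.
→ *jovW* is ON.
Palatinose is present, so KosJ is inactive.
Glyoxylate is absent, so GorA is active.
With repressor GorA bound, *lutC* is not transcribed.
So LutC is not produced.
With no repressor bound, *jovG* is transcribed.
→ *jovG* is ON.
3 of the 3 genes are transcribed.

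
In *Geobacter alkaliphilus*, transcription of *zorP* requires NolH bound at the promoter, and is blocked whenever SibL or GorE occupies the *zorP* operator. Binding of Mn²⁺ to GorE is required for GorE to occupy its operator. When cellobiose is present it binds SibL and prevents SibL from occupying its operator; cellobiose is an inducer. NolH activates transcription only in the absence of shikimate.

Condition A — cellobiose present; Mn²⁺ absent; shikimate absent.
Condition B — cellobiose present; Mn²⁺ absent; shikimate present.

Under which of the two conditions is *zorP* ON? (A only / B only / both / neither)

Condition A:
Cellobiose is present, so SibL is inactive.
Mn²⁺ is absent, so GorE is inactive.
Shikimate is absent, so NolH is active.
No repressor is bound and NolH is active, so *zorP* is transcribed.
→ *zorP* is ON in A.
Condition B:
Cellobiose is present, so SibL is inactive.
Mn²⁺ is absent, so GorE is inactive.
Shikimate is present, so NolH is inactive.
Required activator NolH is absent, so *zorP* is not transcribed.
→ *zorP* is OFF in B.

A only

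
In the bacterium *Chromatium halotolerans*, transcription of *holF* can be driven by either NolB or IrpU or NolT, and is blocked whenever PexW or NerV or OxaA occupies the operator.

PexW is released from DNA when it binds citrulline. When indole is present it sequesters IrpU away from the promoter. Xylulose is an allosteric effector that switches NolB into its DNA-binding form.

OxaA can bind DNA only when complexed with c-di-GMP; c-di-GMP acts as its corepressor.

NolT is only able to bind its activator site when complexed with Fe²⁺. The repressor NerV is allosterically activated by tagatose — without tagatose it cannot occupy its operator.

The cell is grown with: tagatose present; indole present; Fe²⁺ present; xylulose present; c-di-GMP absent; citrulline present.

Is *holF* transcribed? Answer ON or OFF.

OFF

Xylulose is present, so NolB is active.
Citrulline is present, so PexW is inactive.
Tagatose is present, so NerV is active.
c-di-GMP is absent, so OxaA is inactive.
Indole is present, so IrpU is inactive.
Fe²⁺ is present, so NolT is active.
With repressor NerV bound, *holF* is not transcribed.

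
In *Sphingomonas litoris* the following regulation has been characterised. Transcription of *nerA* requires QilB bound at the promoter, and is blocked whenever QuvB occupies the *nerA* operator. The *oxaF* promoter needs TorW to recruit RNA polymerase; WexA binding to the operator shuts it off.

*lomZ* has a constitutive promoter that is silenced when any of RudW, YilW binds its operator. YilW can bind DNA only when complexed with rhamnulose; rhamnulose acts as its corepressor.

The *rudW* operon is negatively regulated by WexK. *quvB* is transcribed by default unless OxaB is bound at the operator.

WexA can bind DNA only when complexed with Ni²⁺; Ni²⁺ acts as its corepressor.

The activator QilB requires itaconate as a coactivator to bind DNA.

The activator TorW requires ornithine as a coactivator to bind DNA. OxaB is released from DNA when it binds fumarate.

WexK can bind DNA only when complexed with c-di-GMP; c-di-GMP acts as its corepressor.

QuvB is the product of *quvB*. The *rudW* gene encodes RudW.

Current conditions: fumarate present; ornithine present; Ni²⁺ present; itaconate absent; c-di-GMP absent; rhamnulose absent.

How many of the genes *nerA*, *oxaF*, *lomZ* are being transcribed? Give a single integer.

Fumarate is present, so OxaB is inactive.
With no repressor bound, *quvB* is transcribed.
So QuvB is produced and active.
Itaconate is absent, so QilB is inactive.
With repressor QuvB bound, *nerA* is not transcribed.
→ *nerA* is OFF.
Ornithine is present, so TorW is active.
Ni²⁺ is present, so WexA is active.
With repressor WexA bound, *oxaF* is not transcribed.
→ *oxaF* is OFF.
c-di-GMP is absent, so WexK is inactive.
With no repressor bound, *rudW* is transcribed.
So RudW is produced and active.
Rhamnulose is absent, so YilW is inactive.
With repressor RudW bound, *lomZ* is not transcribed.
→ *lomZ* is OFF.
0 of the 3 genes are transcribed.

0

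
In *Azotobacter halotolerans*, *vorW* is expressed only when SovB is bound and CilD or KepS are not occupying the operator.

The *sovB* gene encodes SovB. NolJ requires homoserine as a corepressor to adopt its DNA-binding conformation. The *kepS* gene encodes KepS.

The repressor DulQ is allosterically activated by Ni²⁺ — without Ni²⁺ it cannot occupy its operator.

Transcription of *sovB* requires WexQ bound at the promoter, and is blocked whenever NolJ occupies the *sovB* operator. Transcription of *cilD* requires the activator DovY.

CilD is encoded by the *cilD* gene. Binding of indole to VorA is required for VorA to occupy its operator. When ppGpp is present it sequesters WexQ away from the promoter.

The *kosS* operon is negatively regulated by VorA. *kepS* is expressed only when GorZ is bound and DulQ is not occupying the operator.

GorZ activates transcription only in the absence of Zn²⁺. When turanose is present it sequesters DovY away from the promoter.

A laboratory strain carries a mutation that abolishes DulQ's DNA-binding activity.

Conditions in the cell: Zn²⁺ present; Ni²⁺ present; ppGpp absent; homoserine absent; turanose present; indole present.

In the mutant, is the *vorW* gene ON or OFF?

Turanose is present, so DovY is inactive.
Required activator DovY is absent, so *cilD* is not transcribed.
So CilD is not produced.
Homoserine is absent, so NolJ is inactive.
ppGpp is absent, so WexQ is active.
No repressor is bound and WexQ is active, so *sovB* is transcribed.
So SovB is produced and active.
Zn²⁺ is present, so GorZ is inactive.
DulQ is non-functional in this strain, so it has no effect.
Required activator GorZ is absent, so *kepS* is not transcribed.
So KepS is not produced.
No repressor is bound and SovB is active, so *vorW* is transcribed.

ON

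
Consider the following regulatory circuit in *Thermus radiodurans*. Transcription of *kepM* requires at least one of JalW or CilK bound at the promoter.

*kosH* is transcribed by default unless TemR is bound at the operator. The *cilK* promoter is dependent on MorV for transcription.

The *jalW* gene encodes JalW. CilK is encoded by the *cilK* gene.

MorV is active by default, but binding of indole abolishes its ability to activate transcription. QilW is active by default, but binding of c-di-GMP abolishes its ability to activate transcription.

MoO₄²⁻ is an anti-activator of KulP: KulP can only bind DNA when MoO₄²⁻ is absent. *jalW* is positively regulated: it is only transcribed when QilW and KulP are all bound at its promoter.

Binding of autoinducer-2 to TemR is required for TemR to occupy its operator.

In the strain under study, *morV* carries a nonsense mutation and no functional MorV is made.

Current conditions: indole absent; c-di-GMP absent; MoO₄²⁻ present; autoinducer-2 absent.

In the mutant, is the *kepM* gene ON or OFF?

c-di-GMP is absent, so QilW is active.
MoO₄²⁻ is present, so KulP is inactive.
Required activator KulP is absent, so *jalW* is not transcribed.
So JalW is not produced.
MorV is non-functional in this strain, so it has no effect.
Required activator MorV is absent, so *cilK* is not transcribed.
So CilK is not produced.
No activator is available at the *kepM* promoter, so *kepM* is not transcribed.

OFF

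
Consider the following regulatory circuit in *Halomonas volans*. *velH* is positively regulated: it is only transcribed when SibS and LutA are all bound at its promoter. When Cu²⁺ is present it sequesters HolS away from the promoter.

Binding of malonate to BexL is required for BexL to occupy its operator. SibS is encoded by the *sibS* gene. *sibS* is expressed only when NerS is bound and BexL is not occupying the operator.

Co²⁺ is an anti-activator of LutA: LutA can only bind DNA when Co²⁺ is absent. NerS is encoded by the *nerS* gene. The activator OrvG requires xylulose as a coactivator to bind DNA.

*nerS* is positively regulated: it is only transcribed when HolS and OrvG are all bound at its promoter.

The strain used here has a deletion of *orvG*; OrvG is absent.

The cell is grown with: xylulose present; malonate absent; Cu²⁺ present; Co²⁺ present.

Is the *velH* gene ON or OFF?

Malonate is absent, so BexL is inactive.
Cu²⁺ is present, so HolS is inactive.
OrvG is non-functional in this strain, so it has no effect.
Required activator HolS is absent, so *nerS* is not transcribed.
So NerS is not produced.
Required activator NerS is absent, so *sibS* is not transcribed.
So SibS is not produced.
Co²⁺ is present, so LutA is inactive.
Required activator SibS is absent, so *velH* is not transcribed.

OFF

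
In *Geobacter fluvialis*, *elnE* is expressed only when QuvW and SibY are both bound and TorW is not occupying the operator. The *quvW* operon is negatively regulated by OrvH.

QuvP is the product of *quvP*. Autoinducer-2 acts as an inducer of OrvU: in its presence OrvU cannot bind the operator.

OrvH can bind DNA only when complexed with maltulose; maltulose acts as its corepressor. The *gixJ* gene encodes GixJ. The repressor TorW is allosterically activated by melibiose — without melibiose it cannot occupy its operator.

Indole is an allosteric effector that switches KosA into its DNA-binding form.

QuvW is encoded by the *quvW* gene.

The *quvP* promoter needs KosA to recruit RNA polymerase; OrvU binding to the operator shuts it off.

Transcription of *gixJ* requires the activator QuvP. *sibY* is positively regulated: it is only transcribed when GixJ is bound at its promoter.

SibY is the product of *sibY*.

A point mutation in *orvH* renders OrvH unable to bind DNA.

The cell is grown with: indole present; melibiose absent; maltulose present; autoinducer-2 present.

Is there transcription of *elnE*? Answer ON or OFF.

OrvH is non-functional in this strain, so it has no effect.
With no repressor bound, *quvW* is transcribed.
So QuvW is produced and active.
Melibiose is absent, so TorW is inactive.
Indole is present, so KosA is active.
Autoinducer-2 is present, so OrvU is inactive.
No repressor is bound and KosA is active, so *quvP* is transcribed.
So QuvP is produced and active.
No repressor is bound and QuvP is active, so *gixJ* is transcribed.
So GixJ is produced and active.
No repressor is bound and GixJ is active, so *sibY* is transcribed.
So SibY is produced and active.
No repressor is bound and QuvW and SibY are active, so *elnE* is transcribed.

ON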